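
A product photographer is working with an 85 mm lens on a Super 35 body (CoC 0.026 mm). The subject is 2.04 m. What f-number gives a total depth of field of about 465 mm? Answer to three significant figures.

Write h = H − f = f²/(N·c). The thin-lens limits are Dn = s·h/(h + (s−f)) and Df = s·h/(h − (s−f)), so DoF = Df − Dn = 2·s·(s−f)·h / (h² − (s−f)²).
That is a quadratic in h: DoF·h² − 2·s·(s−f)·h − DoF·(s−f)² = 0 ⇒ h = (s−f)·(s + √(s² + DoF²)) / DoF = 1955 × (2040 + √(2040² + 465²)) / 465 = 1955 × (2040 + 2092.33) / 465 ≈ 17374 mm.
Then N = f²/(c·h) = 85² / (0.026 × 17374) = 7225 / 451.71 ≈ 16.

f/16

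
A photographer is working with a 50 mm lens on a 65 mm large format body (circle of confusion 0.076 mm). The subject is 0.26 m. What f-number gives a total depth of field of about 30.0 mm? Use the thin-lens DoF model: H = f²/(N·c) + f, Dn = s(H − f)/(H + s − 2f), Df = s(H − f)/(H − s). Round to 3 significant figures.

f/9.01

Write h = H − f = f²/(N·c). The thin-lens limits are Dn = s·h/(h + (s−f)) and Df = s·h/(h − (s−f)), so DoF = Df − Dn = 2·s·(s−f)·h / (h² − (s−f)²).
That is a quadratic in h: DoF·h² − 2·s·(s−f)·h − DoF·(s−f)² = 0 ⇒ h = (s−f)·(s + √(s² + DoF²)) / DoF = 210 × (260 + √(260² + 30²)) / 30 = 210 × (260 + 261.725) / 30 ≈ 3652.1 mm.
Then N = f²/(c·h) = 50² / (0.076 × 3652.1) = 2500 / 277.56 ≈ 9.01.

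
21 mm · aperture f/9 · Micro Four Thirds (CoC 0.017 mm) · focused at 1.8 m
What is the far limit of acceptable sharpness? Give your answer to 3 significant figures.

4.70 m

Hyperfocal distance H = f²/(N·c) + f = 21²/(9 × 0.017) + 21 = 441/0.153 + 21 ≈ 2903.4 mm ≈ 2.903 m.
Far limit Df = s·(H − f)/(H − s) = 1800 × (2903.4 − 21) / (2903.4 − 1800) = 1800 × 2882.4 / 1103.4 ≈ 4702.2 mm ≈ 4.70 m.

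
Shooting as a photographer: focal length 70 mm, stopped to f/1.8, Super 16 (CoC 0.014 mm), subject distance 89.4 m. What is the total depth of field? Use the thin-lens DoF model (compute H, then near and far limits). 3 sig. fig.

104 m

Hyperfocal distance H = f²/(N·c) + f = 70²/(1.8 × 0.014) + 70 = 4900/0.0252 + 70 ≈ 194514.4 mm ≈ 194.5 m.
Near limit Dn = s·(H − f)/(H + s − 2f) = 89400 × (194514.4 − 70) / (194514.4 + 89400 − 2 × 70) = 89400 × 194444.4 / 283774.4 ≈ 61258 mm.
Far limit Df = s·(H − f)/(H − s) = 89400 × (194514.4 − 70) / (194514.4 − 89400) = 89400 × 194444.4 / 105114.4 ≈ 165375 mm.
Depth of field = Df − Dn = 165375 − 61258 ≈ 104117 mm ≈ 104 m.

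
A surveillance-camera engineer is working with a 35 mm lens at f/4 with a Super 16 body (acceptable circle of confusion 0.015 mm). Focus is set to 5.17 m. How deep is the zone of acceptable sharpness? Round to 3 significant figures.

2.78 m

Hyperfocal distance H = f²/(N·c) + f = 35²/(4 × 0.015) + 35 = 1225/0.06 + 35 ≈ 20451.7 mm ≈ 20.45 m.
Near limit Dn = s·(H − f)/(H + s − 2f) = 5170 × (20451.7 − 35) / (20451.7 + 5170 − 2 × 35) = 5170 × 20416.7 / 25551.7 ≈ 4131.0 mm.
Far limit Df = s·(H − f)/(H − s) = 5170 × (20451.7 − 35) / (20451.7 − 5170) = 5170 × 20416.7 / 15281.7 ≈ 6907.2 mm.
Depth of field = Df − Dn = 6907.2 − 4131.0 ≈ 2776.2 mm ≈ 2.78 m.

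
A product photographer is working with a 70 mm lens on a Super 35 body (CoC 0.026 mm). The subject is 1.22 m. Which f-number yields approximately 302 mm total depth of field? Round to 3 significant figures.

Write h = H − f = f²/(N·c). The thin-lens limits are Dn = s·h/(h + (s−f)) and Df = s·h/(h − (s−f)), so DoF = Df − Dn = 2·s·(s−f)·h / (h² − (s−f)²).
That is a quadratic in h: DoF·h² − 2·s·(s−f)·h − DoF·(s−f)² = 0 ⇒ h = (s−f)·(s + √(s² + DoF²)) / DoF = 1150 × (1220 + √(1220² + 302²)) / 302 = 1150 × (1220 + 1256.82) / 302 ≈ 9431.6 mm.
Then N = f²/(c·h) = 70² / (0.026 × 9431.6) = 4900 / 245.22 ≈ 20.

f/20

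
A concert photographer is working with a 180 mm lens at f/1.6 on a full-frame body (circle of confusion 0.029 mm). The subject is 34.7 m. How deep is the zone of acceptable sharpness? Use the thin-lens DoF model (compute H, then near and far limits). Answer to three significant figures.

Hyperfocal distance H = f²/(N·c) + f = 180²/(1.6 × 0.029) + 180 = 32400/0.0464 + 180 ≈ 698455.9 mm ≈ 698.5 m.
Near limit Dn = s·(H − f)/(H + s − 2f) = 34700 × (698455.9 − 180) / (698455.9 + 34700 − 2 × 180) = 34700 × 698275.9 / 732795.9 ≈ 33065.4 mm.
Far limit Df = s·(H − f)/(H − s) = 34700 × (698455.9 − 180) / (698455.9 − 34700) = 34700 × 698275.9 / 663755.9 ≈ 36504.6 mm.
Depth of field = Df − Dn = 36504.6 − 33065.4 ≈ 3439.2 mm ≈ 3.44 m.

3.44 m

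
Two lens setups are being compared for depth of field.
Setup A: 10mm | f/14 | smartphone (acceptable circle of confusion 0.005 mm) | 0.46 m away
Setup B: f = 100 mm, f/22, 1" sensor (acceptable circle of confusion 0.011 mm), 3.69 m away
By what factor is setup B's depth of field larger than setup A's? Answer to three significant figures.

Setup A: H = 10²/(14×0.005) + 10 ≈ 1438.6 mm; DoF = Df − Dn = 671.53 − 349.81 ≈ 321.72 mm.
Setup B: H = 100²/(22×0.011) + 100 ≈ 41422.3 mm; DoF = Df − Dn = 4041.08 − 3395.05 ≈ 646.03 mm.
Ratio = 646.03 / 321.72 ≈ 2.01.

2.01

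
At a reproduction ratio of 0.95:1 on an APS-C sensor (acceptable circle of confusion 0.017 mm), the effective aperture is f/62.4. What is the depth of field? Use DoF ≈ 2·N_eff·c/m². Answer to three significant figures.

2.35 mm

At magnification m, DoF ≈ 2·N_eff·c/m² = 2 × 62.4 × 0.017 / 0.95² = 2.122 / 0.9025 ≈ 2.35 mm.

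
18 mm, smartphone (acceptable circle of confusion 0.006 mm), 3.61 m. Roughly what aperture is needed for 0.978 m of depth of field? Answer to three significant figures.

Write h = H − f = f²/(N·c). The thin-lens limits are Dn = s·h/(h + (s−f)) and Df = s·h/(h − (s−f)), so DoF = Df − Dn = 2·s·(s−f)·h / (h² − (s−f)²).
That is a quadratic in h: DoF·h² − 2·s·(s−f)·h − DoF·(s−f)² = 0 ⇒ h = (s−f)·(s + √(s² + DoF²)) / DoF = 3592 × (3610 + √(3610² + 978²)) / 978 = 3592 × (3610 + 3740.13) / 978 ≈ 26996 mm.
Then N = f²/(c·h) = 18² / (0.006 × 26996) = 324 / 161.97 ≈ 2.00.

f/2.00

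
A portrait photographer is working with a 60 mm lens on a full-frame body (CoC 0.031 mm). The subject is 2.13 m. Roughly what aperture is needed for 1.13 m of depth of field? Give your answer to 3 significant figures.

Write h = H − f = f²/(N·c). The thin-lens limits are Dn = s·h/(h + (s−f)) and Df = s·h/(h − (s−f)), so DoF = Df − Dn = 2·s·(s−f)·h / (h² − (s−f)²).
That is a quadratic in h: DoF·h² − 2·s·(s−f)·h − DoF·(s−f)² = 0 ⇒ h = (s−f)·(s + √(s² + DoF²)) / DoF = 2070 × (2130 + √(2130² + 1130²)) / 1130 = 2070 × (2130 + 2411.18) / 1130 ≈ 8318.8 mm.
Then N = f²/(c·h) = 60² / (0.031 × 8318.8) = 3600 / 257.88 ≈ 14.

f/14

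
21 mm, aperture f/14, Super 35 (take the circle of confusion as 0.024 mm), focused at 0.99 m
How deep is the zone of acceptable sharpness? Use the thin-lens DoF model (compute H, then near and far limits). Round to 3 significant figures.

Hyperfocal distance H = f²/(N·c) + f = 21²/(14 × 0.024) + 21 = 441/0.336 + 21 ≈ 1333.5 mm ≈ 1.333 m.
Near limit Dn = s·(H − f)/(H + s − 2f) = 990 × (1333.5 − 21) / (1333.5 + 990 − 2 × 21) = 990 × 1312.5 / 2281.5 ≈ 569.5 mm.
Far limit Df = s·(H − f)/(H − s) = 990 × (1333.5 − 21) / (1333.5 − 990) = 990 × 1312.5 / 343.5 ≈ 3782.8 mm.
Depth of field = Df − Dn = 3782.8 − 569.5 ≈ 3213.3 mm ≈ 3.21 m.

3.21 m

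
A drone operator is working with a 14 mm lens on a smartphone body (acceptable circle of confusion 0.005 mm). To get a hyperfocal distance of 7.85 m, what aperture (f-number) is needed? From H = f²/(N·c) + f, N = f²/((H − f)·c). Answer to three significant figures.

Rearrange H = f²/(N·c) + f for N: N = f² / ((H − f)·c).
N = 14² / ((7850 − 14) × 0.005) = 196 / 39.18 ≈ 5.

f/5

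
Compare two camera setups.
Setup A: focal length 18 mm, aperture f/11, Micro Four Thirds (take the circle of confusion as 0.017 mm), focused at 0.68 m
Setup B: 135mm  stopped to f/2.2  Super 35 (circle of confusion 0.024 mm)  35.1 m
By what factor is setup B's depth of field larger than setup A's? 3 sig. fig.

11.8

Setup A: H = 18²/(11×0.017) + 18 ≈ 1750.6 mm; DoF = Df − Dn = 1100.47 − 492.01 ≈ 608.46 mm.
Setup B: H = 135²/(2.2×0.024) + 135 ≈ 345305.5 mm; DoF = Df − Dn = 39056.3 − 31871.5 ≈ 7184.8 mm.
Ratio = 7184.8 / 608.46 ≈ 11.8.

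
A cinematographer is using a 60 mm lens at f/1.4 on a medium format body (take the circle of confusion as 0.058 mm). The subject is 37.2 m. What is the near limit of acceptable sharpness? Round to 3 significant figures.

Hyperfocal distance H = f²/(N·c) + f = 60²/(1.4 × 0.058) + 60 = 3600/0.0812 + 60 ≈ 44395.0 mm ≈ 44.39 m.
Near limit Dn = s·(H − f)/(H + s − 2f) = 37200 × (44395.0 − 60) / (44395.0 + 37200 − 2 × 60) = 37200 × 44335.0 / 81475.0 ≈ 20243 mm ≈ 20.2 m.

20.2 m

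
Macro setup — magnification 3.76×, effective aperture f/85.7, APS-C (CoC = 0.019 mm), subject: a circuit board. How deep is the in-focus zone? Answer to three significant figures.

0.230 mm

At magnification m, DoF ≈ 2·N_eff·c/m² = 2 × 85.7 × 0.019 / 3.76² = 3.257 / 14.14 ≈ 0.23 mm.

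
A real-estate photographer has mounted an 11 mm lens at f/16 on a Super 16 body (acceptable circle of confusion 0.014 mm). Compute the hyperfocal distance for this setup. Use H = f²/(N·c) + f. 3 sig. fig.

Hyperfocal distance H = f²/(N·c) + f = 11²/(16 × 0.014) + 11 = 121/0.224 + 11 ≈ 551.2 mm ≈ 0.551 m.

0.551 m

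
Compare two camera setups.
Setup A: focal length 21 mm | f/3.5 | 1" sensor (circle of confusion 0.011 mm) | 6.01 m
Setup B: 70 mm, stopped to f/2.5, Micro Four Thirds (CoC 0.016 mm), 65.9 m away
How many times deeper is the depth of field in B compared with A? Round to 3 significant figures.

11.5

Setup A: H = 21²/(3.5×0.011) + 21 ≈ 11475.5 mm; DoF = Df − Dn = 12595.6 − 3946.5 ≈ 8649.1 mm.
Setup B: H = 70²/(2.5×0.016) + 70 ≈ 122570.0 mm; DoF = Df − Dn = 142452 − 42865 ≈ 99587 mm.
Ratio = 99587 / 8649.1 ≈ 11.5.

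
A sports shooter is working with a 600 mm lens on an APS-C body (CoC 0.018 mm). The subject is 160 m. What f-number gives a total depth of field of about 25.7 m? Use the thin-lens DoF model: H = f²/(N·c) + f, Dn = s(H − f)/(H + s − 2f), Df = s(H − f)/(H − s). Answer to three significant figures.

f/10

Write h = H − f = f²/(N·c). The thin-lens limits are Dn = s·h/(h + (s−f)) and Df = s·h/(h − (s−f)), so DoF = Df − Dn = 2·s·(s−f)·h / (h² − (s−f)²).
That is a quadratic in h: DoF·h² − 2·s·(s−f)·h − DoF·(s−f)² = 0 ⇒ h = (s−f)·(s + √(s² + DoF²)) / DoF = 159400 × (160000 + √(160000² + 25700²)) / 25700 = 159400 × (160000 + 162051) / 25700 ≈ 1997467 mm.
Then N = f²/(c·h) = 600² / (0.018 × 1997467) = 360000 / 35954 ≈ 10.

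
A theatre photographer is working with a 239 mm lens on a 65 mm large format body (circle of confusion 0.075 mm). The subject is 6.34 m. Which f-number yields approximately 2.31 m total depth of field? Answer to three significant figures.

Write h = H − f = f²/(N·c). The thin-lens limits are Dn = s·h/(h + (s−f)) and Df = s·h/(h − (s−f)), so DoF = Df − Dn = 2·s·(s−f)·h / (h² − (s−f)²).
That is a quadratic in h: DoF·h² − 2·s·(s−f)·h − DoF·(s−f)² = 0 ⇒ h = (s−f)·(s + √(s² + DoF²)) / DoF = 6101 × (6340 + √(6340² + 2310²)) / 2310 = 6101 × (6340 + 6747.72) / 2310 ≈ 34566 mm.
Then N = f²/(c·h) = 239² / (0.075 × 34566) = 57121 / 2592.5 ≈ 22.

f/22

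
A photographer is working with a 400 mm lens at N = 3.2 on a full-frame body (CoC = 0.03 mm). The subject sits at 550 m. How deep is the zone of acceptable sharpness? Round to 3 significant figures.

Hyperfocal distance H = f²/(N·c) + f = 400²/(3.2 × 0.03) + 400 = 160000/0.096 + 400 ≈ 1667066.7 mm ≈ 1667 m.
Near limit Dn = s·(H − f)/(H + s − 2f) = 550000 × (1667066.7 − 400) / (1667066.7 + 550000 − 2 × 400) = 550000 × 1666666.7 / 2216266.7 ≈ 413608 mm.
Far limit Df = s·(H − f)/(H − s) = 550000 × (1667066.7 − 400) / (1667066.7 − 550000) = 550000 × 1666666.7 / 1117066.7 ≈ 820602 mm.
Depth of field = Df − Dn = 820602 − 413608 ≈ 406994 mm ≈ 407 m.

407 m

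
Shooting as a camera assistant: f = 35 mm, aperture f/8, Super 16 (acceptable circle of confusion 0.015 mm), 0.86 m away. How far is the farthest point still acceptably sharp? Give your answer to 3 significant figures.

Hyperfocal distance H = f²/(N·c) + f = 35²/(8 × 0.015) + 35 = 1225/0.12 + 35 ≈ 10243.3 mm ≈ 10.24 m.
Far limit Df = s·(H − f)/(H − s) = 860 × (10243.3 − 35) / (10243.3 − 860) = 860 × 10208.3 / 9383.3 ≈ 935.61 mm ≈ 0.936 m.

0.936 m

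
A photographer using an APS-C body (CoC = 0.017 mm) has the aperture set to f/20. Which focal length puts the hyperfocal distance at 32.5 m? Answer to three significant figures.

105 mm

From H = f²/(N·c) + f, with f ≪ H: f ≈ √(H·N·c) = √(32500 × 20 × 0.017) = √11050 ≈ 105.1 mm.
The +f correction barely moves this — solving exactly, f² + N·c·f − N·c·H = 0 ⇒ f = (−N·c + √((N·c)² + 4·N·c·H))/2 = (−0.34 + √44200)/2 ≈ 104.95 mm, so f ≈ 105 mm.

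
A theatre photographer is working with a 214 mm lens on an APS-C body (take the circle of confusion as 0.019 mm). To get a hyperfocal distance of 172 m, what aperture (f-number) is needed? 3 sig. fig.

Rearrange H = f²/(N·c) + f for N: N = f² / ((H − f)·c).
N = 214² / ((172000 − 214) × 0.019) = 45796 / 3264 ≈ 14.

f/14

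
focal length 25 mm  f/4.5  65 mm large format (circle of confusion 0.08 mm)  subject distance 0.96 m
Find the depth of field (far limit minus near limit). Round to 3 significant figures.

1.46 m

Hyperfocal distance H = f²/(N·c) + f = 25²/(4.5 × 0.08) + 25 = 625/0.36 + 25 ≈ 1761.1 mm ≈ 1.761 m.
Near limit Dn = s·(H − f)/(H + s − 2f) = 960 × (1761.1 − 25) / (1761.1 + 960 − 2 × 25) = 960 × 1736.1 / 2671.1 ≈ 624.0 mm.
Far limit Df = s·(H − f)/(H − s) = 960 × (1761.1 − 25) / (1761.1 − 960) = 960 × 1736.1 / 801.1 ≈ 2080.4 mm.
Depth of field = Df − Dn = 2080.4 − 624.0 ≈ 1456.4 mm ≈ 1.46 m.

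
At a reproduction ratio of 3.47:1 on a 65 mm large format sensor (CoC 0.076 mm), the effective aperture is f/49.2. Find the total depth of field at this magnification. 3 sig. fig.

0.621 mm

At magnification m, DoF ≈ 2·N_eff·c/m² = 2 × 49.2 × 0.076 / 3.47² = 7.478 / 12.04 ≈ 0.621 mm.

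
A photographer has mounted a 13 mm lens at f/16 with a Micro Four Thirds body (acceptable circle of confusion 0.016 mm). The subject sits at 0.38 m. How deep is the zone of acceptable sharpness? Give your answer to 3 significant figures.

Hyperfocal distance H = f²/(N·c) + f = 13²/(16 × 0.016) + 13 = 169/0.256 + 13 ≈ 673.2 mm ≈ 0.673 m.
Near limit Dn = s·(H − f)/(H + s − 2f) = 380 × (673.2 − 13) / (673.2 + 380 − 2 × 13) = 380 × 660.2 / 1027.2 ≈ 244.23 mm.
Far limit Df = s·(H − f)/(H − s) = 380 × (673.2 − 13) / (673.2 − 380) = 380 × 660.2 / 293.2 ≈ 855.72 mm.
Depth of field = Df − Dn = 855.72 − 244.23 ≈ 611.49 mm ≈ 0.611 m.

0.611 m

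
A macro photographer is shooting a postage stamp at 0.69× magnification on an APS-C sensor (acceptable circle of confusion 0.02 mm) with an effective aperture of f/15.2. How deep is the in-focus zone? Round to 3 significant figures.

At magnification m, DoF ≈ 2·N_eff·c/m² = 2 × 15.2 × 0.02 / 0.69² = 0.608 / 0.4761 ≈ 1.28 mm.

1.28 mm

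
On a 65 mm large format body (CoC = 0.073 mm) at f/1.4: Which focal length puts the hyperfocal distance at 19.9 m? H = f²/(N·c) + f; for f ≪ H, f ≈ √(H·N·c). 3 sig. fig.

45.0 mm

From H = f²/(N·c) + f, with f ≪ H: f ≈ √(H·N·c) = √(19900 × 1.4 × 0.073) = √2033.8 ≈ 45.10 mm.
Exact: f² + N·c·f − N·c·H = 0 ⇒ f = (−N·c + √((N·c)² + 4·N·c·H))/2 = (−0.1022 + √8135.1)/2 ≈ 45.046 mm ≈ 45.0 mm.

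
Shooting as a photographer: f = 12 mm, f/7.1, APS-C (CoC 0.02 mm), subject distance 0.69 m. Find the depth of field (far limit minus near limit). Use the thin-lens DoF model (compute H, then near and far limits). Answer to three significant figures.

1.67 m

Hyperfocal distance H = f²/(N·c) + f = 12²/(7.1 × 0.02) + 12 = 144/0.142 + 12 ≈ 1026.1 mm ≈ 1.026 m.
Near limit Dn = s·(H − f)/(H + s − 2f) = 690 × (1026.1 − 12) / (1026.1 + 690 − 2 × 12) = 690 × 1014.1 / 1692.1 ≈ 413.5 mm.
Far limit Df = s·(H − f)/(H − s) = 690 × (1026.1 − 12) / (1026.1 − 690) = 690 × 1014.1 / 336.1 ≈ 2082.0 mm.
Depth of field = Df − Dn = 2082.0 − 413.5 ≈ 1668.5 mm ≈ 1.67 m.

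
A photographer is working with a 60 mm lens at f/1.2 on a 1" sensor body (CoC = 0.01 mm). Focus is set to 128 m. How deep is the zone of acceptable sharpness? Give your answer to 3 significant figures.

Hyperfocal distance H = f²/(N·c) + f = 60²/(1.2 × 0.01) + 60 = 3600/0.012 + 60 ≈ 300060.0 mm ≈ 300.1 m.
Near limit Dn = s·(H − f)/(H + s − 2f) = 128000 × (300060.0 − 60) / (300060.0 + 128000 − 2 × 60) = 128000 × 300000.0 / 427940.0 ≈ 89732 mm.
Far limit Df = s·(H − f)/(H − s) = 128000 × (300060.0 − 60) / (300060.0 − 128000) = 128000 × 300000.0 / 172060.0 ≈ 223178 mm.
Depth of field = Df − Dn = 223178 − 89732 ≈ 133446 mm ≈ 133 m.

133 m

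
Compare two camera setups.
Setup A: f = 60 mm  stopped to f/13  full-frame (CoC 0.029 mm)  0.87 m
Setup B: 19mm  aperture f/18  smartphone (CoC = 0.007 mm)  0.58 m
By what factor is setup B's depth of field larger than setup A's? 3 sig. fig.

1.59

Setup A: H = 60²/(13×0.029) + 60 ≈ 9609.1 mm; DoF = Df − Dn = 950.64 − 801.97 ≈ 148.67 mm.
Setup B: H = 19²/(18×0.007) + 19 ≈ 2884.1 mm; DoF = Df − Dn = 721.22 − 485.03 ≈ 236.19 mm.
Ratio = 236.19 / 148.67 ≈ 1.59.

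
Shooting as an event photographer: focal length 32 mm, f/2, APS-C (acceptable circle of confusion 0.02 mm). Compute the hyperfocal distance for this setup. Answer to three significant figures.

25.6 m

Hyperfocal distance H = f²/(N·c) + f = 32²/(2 × 0.02) + 32 = 1024/0.04 + 32 ≈ 25632.0 mm ≈ 25.6 m.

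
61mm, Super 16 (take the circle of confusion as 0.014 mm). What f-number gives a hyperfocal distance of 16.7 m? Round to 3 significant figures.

f/16

Rearrange H = f²/(N·c) + f for N: N = f² / ((H − f)·c).
N = 61² / ((16700 − 61) × 0.014) = 3721 / 232.9 ≈ 16.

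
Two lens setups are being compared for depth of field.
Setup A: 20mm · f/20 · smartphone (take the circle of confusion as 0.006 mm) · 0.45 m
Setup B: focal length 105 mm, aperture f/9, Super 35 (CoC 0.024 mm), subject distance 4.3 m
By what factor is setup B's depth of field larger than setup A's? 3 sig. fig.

Setup A: H = 20²/(20×0.006) + 20 ≈ 3353.3 mm; DoF = Df − Dn = 516.65 − 398.58 ≈ 118.07 mm.
Setup B: H = 105²/(9×0.024) + 105 ≈ 51146.7 mm; DoF = Df − Dn = 4685.05 − 3973.43 ≈ 711.62 mm.
Ratio = 711.62 / 118.07 ≈ 6.03.

6.03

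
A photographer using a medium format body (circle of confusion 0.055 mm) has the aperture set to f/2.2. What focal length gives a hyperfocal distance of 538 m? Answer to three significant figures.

255 mm

From H = f²/(N·c) + f, with f ≪ H: f ≈ √(H·N·c) = √(538000 × 2.2 × 0.055) = √65098 ≈ 255.1 mm.
The +f correction barely moves this — solving exactly, f² + N·c·f − N·c·H = 0 ⇒ f = (−N·c + √((N·c)² + 4·N·c·H))/2 = (−0.121 + √260392)/2 ≈ 255.08 mm, so f ≈ 255 mm.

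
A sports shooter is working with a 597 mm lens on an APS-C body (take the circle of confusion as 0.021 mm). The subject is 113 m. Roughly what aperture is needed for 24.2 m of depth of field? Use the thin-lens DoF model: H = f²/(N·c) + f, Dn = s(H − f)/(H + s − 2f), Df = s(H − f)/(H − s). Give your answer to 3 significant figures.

f/16

Write h = H − f = f²/(N·c). The thin-lens limits are Dn = s·h/(h + (s−f)) and Df = s·h/(h − (s−f)), so DoF = Df − Dn = 2·s·(s−f)·h / (h² − (s−f)²).
That is a quadratic in h: DoF·h² − 2·s·(s−f)·h − DoF·(s−f)² = 0 ⇒ h = (s−f)·(s + √(s² + DoF²)) / DoF = 112403 × (113000 + √(113000² + 24200²)) / 24200 = 112403 × (113000 + 115562) / 24200 ≈ 1061615 mm.
Then N = f²/(c·h) = 597² / (0.021 × 1061615) = 356409 / 22294 ≈ 16.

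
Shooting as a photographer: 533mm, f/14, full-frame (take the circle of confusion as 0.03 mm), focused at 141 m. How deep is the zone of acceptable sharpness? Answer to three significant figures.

Hyperfocal distance H = f²/(N·c) + f = 533²/(14 × 0.03) + 533 = 284089/0.42 + 533 ≈ 676935.4 mm ≈ 676.9 m.
Near limit Dn = s·(H − f)/(H + s − 2f) = 141000 × (676935.4 − 533) / (676935.4 + 141000 − 2 × 533) = 141000 × 676402.4 / 816869.4 ≈ 116754 mm.
Far limit Df = s·(H − f)/(H − s) = 141000 × (676935.4 − 533) / (676935.4 − 141000) = 141000 × 676402.4 / 535935.4 ≈ 177956 mm.
Depth of field = Df − Dn = 177956 − 116754 ≈ 61202 mm ≈ 61.2 m.

61.2 m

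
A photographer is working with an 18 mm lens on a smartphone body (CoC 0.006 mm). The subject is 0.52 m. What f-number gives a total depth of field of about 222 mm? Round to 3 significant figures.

Write h = H − f = f²/(N·c). The thin-lens limits are Dn = s·h/(h + (s−f)) and Df = s·h/(h − (s−f)), so DoF = Df − Dn = 2·s·(s−f)·h / (h² − (s−f)²).
That is a quadratic in h: DoF·h² − 2·s·(s−f)·h − DoF·(s−f)² = 0 ⇒ h = (s−f)·(s + √(s² + DoF²)) / DoF = 502 × (520 + √(520² + 222²)) / 222 = 502 × (520 + 565.406) / 222 ≈ 2454.4 mm.
Then N = f²/(c·h) = 18² / (0.006 × 2454.4) = 324 / 14.726 ≈ 22.

f/22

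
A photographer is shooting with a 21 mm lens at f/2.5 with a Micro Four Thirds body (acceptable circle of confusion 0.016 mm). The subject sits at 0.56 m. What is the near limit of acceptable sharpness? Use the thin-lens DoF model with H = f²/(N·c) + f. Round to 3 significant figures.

0.534 m

Hyperfocal distance H = f²/(N·c) + f = 21²/(2.5 × 0.016) + 21 = 441/0.04 + 21 ≈ 11046.0 mm ≈ 11.05 m.
Near limit Dn = s·(H − f)/(H + s − 2f) = 560 × (11046.0 − 21) / (11046.0 + 560 − 2 × 21) = 560 × 11025.0 / 11564.0 ≈ 533.90 mm ≈ 0.534 m.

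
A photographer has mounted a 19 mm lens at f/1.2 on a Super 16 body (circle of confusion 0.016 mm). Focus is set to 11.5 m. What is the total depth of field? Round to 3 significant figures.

Hyperfocal distance H = f²/(N·c) + f = 19²/(1.2 × 0.016) + 19 = 361/0.0192 + 19 ≈ 18821.1 mm ≈ 18.82 m.
Near limit Dn = s·(H − f)/(H + s − 2f) = 11500 × (18821.1 − 19) / (18821.1 + 11500 − 2 × 19) = 11500 × 18802.1 / 30283.1 ≈ 7140 mm.
Far limit Df = s·(H − f)/(H − s) = 11500 × (18821.1 − 19) / (18821.1 − 11500) = 11500 × 18802.1 / 7321.1 ≈ 29534 mm.
Depth of field = Df − Dn = 29534 − 7140 ≈ 22394 mm ≈ 22.4 m.

22.4 m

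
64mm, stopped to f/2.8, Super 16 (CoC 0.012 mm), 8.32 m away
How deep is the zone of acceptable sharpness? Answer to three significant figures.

Hyperfocal distance H = f²/(N·c) + f = 64²/(2.8 × 0.012) + 64 = 4096/0.0336 + 64 ≈ 121968.8 mm ≈ 122.0 m.
Near limit Dn = s·(H − f)/(H + s − 2f) = 8320 × (121968.8 − 64) / (121968.8 + 8320 − 2 × 64) = 8320 × 121904.8 / 130160.8 ≈ 7792.3 mm.
Far limit Df = s·(H − f)/(H − s) = 8320 × (121968.8 − 64) / (121968.8 − 8320) = 8320 × 121904.8 / 113648.8 ≈ 8924.4 mm.
Depth of field = Df − Dn = 8924.4 − 7792.3 ≈ 1132.1 mm ≈ 1.13 m.

1.13 m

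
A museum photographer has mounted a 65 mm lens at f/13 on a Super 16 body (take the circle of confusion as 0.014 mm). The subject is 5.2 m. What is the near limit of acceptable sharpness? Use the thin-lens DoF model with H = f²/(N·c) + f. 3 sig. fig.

Hyperfocal distance H = f²/(N·c) + f = 65²/(13 × 0.014) + 65 = 4225/0.182 + 65 ≈ 23279.3 mm ≈ 23.28 m.
Near limit Dn = s·(H − f)/(H + s − 2f) = 5200 × (23279.3 − 65) / (23279.3 + 5200 − 2 × 65) = 5200 × 23214.3 / 28349.3 ≈ 4258.1 mm ≈ 4.26 m.

4.26 m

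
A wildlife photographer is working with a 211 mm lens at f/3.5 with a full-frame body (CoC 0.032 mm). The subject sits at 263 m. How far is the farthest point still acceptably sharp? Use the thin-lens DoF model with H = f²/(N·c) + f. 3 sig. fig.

776 m

Hyperfocal distance H = f²/(N·c) + f = 211²/(3.5 × 0.032) + 211 = 44521/0.112 + 211 ≈ 397719.9 mm ≈ 397.7 m.
Far limit Df = s·(H − f)/(H − s) = 263000 × (397719.9 − 211) / (397719.9 − 263000) = 263000 × 397508.9 / 134719.9 ≈ 776016 mm ≈ 776 m.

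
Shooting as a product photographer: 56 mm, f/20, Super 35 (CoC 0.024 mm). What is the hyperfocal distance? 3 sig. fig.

Hyperfocal distance H = f²/(N·c) + f = 56²/(20 × 0.024) + 56 = 3136/0.48 + 56 ≈ 6589.3 mm ≈ 6.59 m.

6.59 m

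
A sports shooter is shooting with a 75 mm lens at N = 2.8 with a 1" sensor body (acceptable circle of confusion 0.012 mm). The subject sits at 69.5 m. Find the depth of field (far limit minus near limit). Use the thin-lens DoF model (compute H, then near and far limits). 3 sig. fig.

69.6 m

Hyperfocal distance H = f²/(N·c) + f = 75²/(2.8 × 0.012) + 75 = 5625/0.0336 + 75 ≈ 167485.7 mm ≈ 167.5 m.
Near limit Dn = s·(H − f)/(H + s − 2f) = 69500 × (167485.7 − 75) / (167485.7 + 69500 − 2 × 75) = 69500 × 167410.7 / 236835.7 ≈ 49127 mm.
Far limit Df = s·(H − f)/(H − s) = 69500 × (167485.7 − 75) / (167485.7 − 69500) = 69500 × 167410.7 / 97985.7 ≈ 118742 mm.
Depth of field = Df − Dn = 118742 − 49127 ≈ 69615 mm ≈ 69.6 m.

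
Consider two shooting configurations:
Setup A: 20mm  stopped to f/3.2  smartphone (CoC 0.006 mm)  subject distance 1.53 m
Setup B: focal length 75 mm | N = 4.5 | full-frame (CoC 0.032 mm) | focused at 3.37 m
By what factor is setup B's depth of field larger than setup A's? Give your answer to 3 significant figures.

Setup A: H = 20²/(3.2×0.006) + 20 ≈ 20853.3 mm; DoF = Df − Dn = 1649.56 − 1426.60 ≈ 222.96 mm.
Setup B: H = 75²/(4.5×0.032) + 75 ≈ 39137.5 mm; DoF = Df − Dn = 3680.45 − 3107.85 ≈ 572.60 mm.
Ratio = 572.60 / 222.96 ≈ 2.57.

2.57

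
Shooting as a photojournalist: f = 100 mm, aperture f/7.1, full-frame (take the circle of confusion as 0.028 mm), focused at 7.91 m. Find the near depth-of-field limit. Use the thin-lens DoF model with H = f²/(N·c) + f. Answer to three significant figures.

6.85 m

Hyperfocal distance H = f²/(N·c) + f = 100²/(7.1 × 0.028) + 100 = 10000/0.1988 + 100 ≈ 50401.8 mm ≈ 50.40 m.
Near limit Dn = s·(H − f)/(H + s − 2f) = 7910 × (50401.8 − 100) / (50401.8 + 7910 − 2 × 100) = 7910 × 50301.8 / 58111.8 ≈ 6846.9 mm ≈ 6.85 m.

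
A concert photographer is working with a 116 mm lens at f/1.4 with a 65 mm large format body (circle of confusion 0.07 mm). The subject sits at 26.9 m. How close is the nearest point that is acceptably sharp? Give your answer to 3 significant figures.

Hyperfocal distance H = f²/(N·c) + f = 116²/(1.4 × 0.07) + 116 = 13456/0.098 + 116 ≈ 137422.1 mm ≈ 137.4 m.
Near limit Dn = s·(H − f)/(H + s − 2f) = 26900 × (137422.1 − 116) / (137422.1 + 26900 − 2 × 116) = 26900 × 137306.1 / 164090.1 ≈ 22509 mm ≈ 22.5 m.

22.5 m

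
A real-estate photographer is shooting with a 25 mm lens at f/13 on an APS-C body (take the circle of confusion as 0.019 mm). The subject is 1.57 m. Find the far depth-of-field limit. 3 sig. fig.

4.03 m

Hyperfocal distance H = f²/(N·c) + f = 25²/(13 × 0.019) + 25 = 625/0.247 + 25 ≈ 2555.4 mm ≈ 2.555 m.
Far limit Df = s·(H − f)/(H − s) = 1570 × (2555.4 − 25) / (2555.4 − 1570) = 1570 × 2530.4 / 985.4 ≈ 4031.7 mm ≈ 4.03 m.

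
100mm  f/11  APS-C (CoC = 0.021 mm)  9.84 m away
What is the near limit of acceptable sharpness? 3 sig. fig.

Hyperfocal distance H = f²/(N·c) + f = 100²/(11 × 0.021) + 100 = 10000/0.231 + 100 ≈ 43390.0 mm ≈ 43.39 m.
Near limit Dn = s·(H − f)/(H + s − 2f) = 9840 × (43390.0 − 100) / (43390.0 + 9840 − 2 × 100) = 9840 × 43290.0 / 53030.0 ≈ 8032.7 mm ≈ 8.03 m.

8.03 m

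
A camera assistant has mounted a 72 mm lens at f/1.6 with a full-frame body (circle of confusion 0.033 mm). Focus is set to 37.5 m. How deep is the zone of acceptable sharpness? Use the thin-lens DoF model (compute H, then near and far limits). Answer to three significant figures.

33.5 m

Hyperfocal distance H = f²/(N·c) + f = 72²/(1.6 × 0.033) + 72 = 5184/0.0528 + 72 ≈ 98253.8 mm ≈ 98.25 m.
Near limit Dn = s·(H − f)/(H + s − 2f) = 37500 × (98253.8 − 72) / (98253.8 + 37500 − 2 × 72) = 37500 × 98181.8 / 135609.8 ≈ 27150 mm.
Far limit Df = s·(H − f)/(H − s) = 37500 × (98253.8 − 72) / (98253.8 − 37500) = 37500 × 98181.8 / 60753.8 ≈ 60602 mm.
Depth of field = Df − Dn = 60602 − 27150 ≈ 33452 mm ≈ 33.5 m.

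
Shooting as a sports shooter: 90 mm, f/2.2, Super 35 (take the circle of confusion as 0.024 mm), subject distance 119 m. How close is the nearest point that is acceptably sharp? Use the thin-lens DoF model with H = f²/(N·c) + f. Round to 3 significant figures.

67.0 m

Hyperfocal distance H = f²/(N·c) + f = 90²/(2.2 × 0.024) + 90 = 8100/0.0528 + 90 ≈ 153499.1 mm ≈ 153.5 m.
Near limit Dn = s·(H − f)/(H + s − 2f) = 119000 × (153499.1 − 90) / (153499.1 + 119000 − 2 × 90) = 119000 × 153409.1 / 272319.1 ≈ 67038 mm ≈ 67.0 m.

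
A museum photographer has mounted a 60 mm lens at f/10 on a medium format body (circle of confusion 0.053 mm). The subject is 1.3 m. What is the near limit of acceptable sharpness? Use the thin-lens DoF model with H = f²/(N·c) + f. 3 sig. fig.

1.10 m

Hyperfocal distance H = f²/(N·c) + f = 60²/(10 × 0.053) + 60 = 3600/0.53 + 60 ≈ 6852.5 mm ≈ 6.852 m.
Near limit Dn = s·(H − f)/(H + s − 2f) = 1300 × (6852.5 − 60) / (6852.5 + 1300 − 2 × 60) = 1300 × 6792.5 / 8032.5 ≈ 1099.3 mm ≈ 1.10 m.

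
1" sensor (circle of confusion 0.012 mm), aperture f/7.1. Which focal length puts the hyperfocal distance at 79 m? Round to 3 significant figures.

82.0 mm

From H = f²/(N·c) + f, with f ≪ H: f ≈ √(H·N·c) = √(79000 × 7.1 × 0.012) = √6730.8 ≈ 82.04 mm.
The +f correction barely moves this — solving exactly, f² + N·c·f − N·c·H = 0 ⇒ f = (−N·c + √((N·c)² + 4·N·c·H))/2 = (−0.0852 + √26923)/2 ≈ 81.999 mm, so f ≈ 82.0 mm.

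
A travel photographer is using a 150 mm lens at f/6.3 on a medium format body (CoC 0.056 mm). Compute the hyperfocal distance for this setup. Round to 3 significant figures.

Hyperfocal distance H = f²/(N·c) + f = 150²/(6.3 × 0.056) + 150 = 22500/0.3528 + 150 ≈ 63925.5 mm ≈ 63.9 m.

63.9 m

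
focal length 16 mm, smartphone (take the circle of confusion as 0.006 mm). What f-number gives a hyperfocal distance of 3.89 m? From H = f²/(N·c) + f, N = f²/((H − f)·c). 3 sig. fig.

Rearrange H = f²/(N·c) + f for N: N = f² / ((H − f)·c).
N = 16² / ((3890 − 16) × 0.006) = 256 / 23.24 ≈ 11.

f/11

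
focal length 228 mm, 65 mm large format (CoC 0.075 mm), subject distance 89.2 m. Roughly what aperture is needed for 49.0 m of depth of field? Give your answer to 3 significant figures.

Write h = H − f = f²/(N·c). The thin-lens limits are Dn = s·h/(h + (s−f)) and Df = s·h/(h − (s−f)), so DoF = Df − Dn = 2·s·(s−f)·h / (h² − (s−f)²).
That is a quadratic in h: DoF·h² − 2·s·(s−f)·h − DoF·(s−f)² = 0 ⇒ h = (s−f)·(s + √(s² + DoF²)) / DoF = 88972 × (89200 + √(89200² + 49000²)) / 49000 = 88972 × (89200 + 101772) / 49000 ≈ 346759 mm.
Then N = f²/(c·h) = 228² / (0.075 × 346759) = 51984 / 26007 ≈ 2.00.

f/2.00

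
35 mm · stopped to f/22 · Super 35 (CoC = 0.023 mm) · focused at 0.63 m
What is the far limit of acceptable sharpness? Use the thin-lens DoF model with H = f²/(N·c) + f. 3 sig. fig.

Hyperfocal distance H = f²/(N·c) + f = 35²/(22 × 0.023) + 35 = 1225/0.506 + 35 ≈ 2455.9 mm ≈ 2.456 m.
Far limit Df = s·(H − f)/(H − s) = 630 × (2455.9 − 35) / (2455.9 − 630) = 630 × 2420.9 / 1825.9 ≈ 835.29 mm ≈ 0.835 m.

0.835 m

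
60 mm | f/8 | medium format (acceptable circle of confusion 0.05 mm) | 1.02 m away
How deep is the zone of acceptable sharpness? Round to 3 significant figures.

Hyperfocal distance H = f²/(N·c) + f = 60²/(8 × 0.05) + 60 = 3600/0.4 + 60 ≈ 9060.0 mm ≈ 9.060 m.
Near limit Dn = s·(H − f)/(H + s − 2f) = 1020 × (9060.0 − 60) / (9060.0 + 1020 − 2 × 60) = 1020 × 9000.0 / 9960.0 ≈ 921.69 mm.
Far limit Df = s·(H − f)/(H − s) = 1020 × (9060.0 − 60) / (9060.0 − 1020) = 1020 × 9000.0 / 8040.0 ≈ 1141.79 mm.
Depth of field = Df − Dn = 1141.79 − 921.69 ≈ 220.10 mm.

220 mm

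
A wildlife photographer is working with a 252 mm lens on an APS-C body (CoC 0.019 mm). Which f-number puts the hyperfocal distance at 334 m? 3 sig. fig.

Rearrange H = f²/(N·c) + f for N: N = f² / ((H − f)·c).
N = 252² / ((334000 − 252) × 0.019) = 63504 / 6341 ≈ 10.

f/10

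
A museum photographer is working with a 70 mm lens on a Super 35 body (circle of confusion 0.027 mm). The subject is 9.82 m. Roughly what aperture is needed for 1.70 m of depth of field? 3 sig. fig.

Write h = H − f = f²/(N·c). The thin-lens limits are Dn = s·h/(h + (s−f)) and Df = s·h/(h − (s−f)), so DoF = Df − Dn = 2·s·(s−f)·h / (h² − (s−f)²).
That is a quadratic in h: DoF·h² − 2·s·(s−f)·h − DoF·(s−f)² = 0 ⇒ h = (s−f)·(s + √(s² + DoF²)) / DoF = 9750 × (9820 + √(9820² + 1700²)) / 1700 = 9750 × (9820 + 9966.06) / 1700 ≈ 113479 mm.
Then N = f²/(c·h) = 70² / (0.027 × 113479) = 4900 / 3063.9 ≈ 1.60.

f/1.60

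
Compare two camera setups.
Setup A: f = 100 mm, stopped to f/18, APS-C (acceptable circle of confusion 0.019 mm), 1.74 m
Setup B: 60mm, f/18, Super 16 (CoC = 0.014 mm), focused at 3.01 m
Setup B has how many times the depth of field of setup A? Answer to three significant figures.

Setup A: H = 100²/(18×0.019) + 100 ≈ 29339.8 mm; DoF = Df − Dn = 1843.39 − 1647.59 ≈ 195.80 mm.
Setup B: H = 60²/(18×0.014) + 60 ≈ 14345.7 mm; DoF = Df − Dn = 3793.3 − 2494.8 ≈ 1298.5 mm.
Ratio = 1298.5 / 195.80 ≈ 6.63.

6.63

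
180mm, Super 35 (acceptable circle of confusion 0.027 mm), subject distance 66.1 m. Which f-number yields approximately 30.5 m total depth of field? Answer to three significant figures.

f/4

Write h = H − f = f²/(N·c). The thin-lens limits are Dn = s·h/(h + (s−f)) and Df = s·h/(h − (s−f)), so DoF = Df − Dn = 2·s·(s−f)·h / (h² − (s−f)²).
That is a quadratic in h: DoF·h² − 2·s·(s−f)·h − DoF·(s−f)² = 0 ⇒ h = (s−f)·(s + √(s² + DoF²)) / DoF = 65920 × (66100 + √(66100² + 30500²)) / 30500 = 65920 × (66100 + 72797.4) / 30500 ≈ 300201 mm.
Then N = f²/(c·h) = 180² / (0.027 × 300201) = 32400 / 8105.4 ≈ 4.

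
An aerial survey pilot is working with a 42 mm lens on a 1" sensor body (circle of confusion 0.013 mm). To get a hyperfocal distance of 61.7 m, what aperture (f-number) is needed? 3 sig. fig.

Rearrange H = f²/(N·c) + f for N: N = f² / ((H − f)·c).
N = 42² / ((61700 − 42) × 0.013) = 1764 / 801.6 ≈ 2.20.

f/2.20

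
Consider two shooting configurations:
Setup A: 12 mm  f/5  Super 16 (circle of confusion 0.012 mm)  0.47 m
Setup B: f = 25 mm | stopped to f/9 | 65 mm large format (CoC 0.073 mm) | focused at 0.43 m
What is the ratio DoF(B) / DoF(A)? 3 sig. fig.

Setup A: H = 12²/(5×0.012) + 12 ≈ 2412.0 mm; DoF = Df − Dn = 580.84 − 394.68 ≈ 186.16 mm.
Setup B: H = 25²/(9×0.073) + 25 ≈ 976.3 mm; DoF = Df − Dn = 748.78 − 301.60 ≈ 447.18 mm.
Ratio = 447.18 / 186.16 ≈ 2.40.

2.40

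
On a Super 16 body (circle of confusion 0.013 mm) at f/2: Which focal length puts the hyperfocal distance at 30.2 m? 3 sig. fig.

28.0 mm

From H = f²/(N·c) + f, with f ≪ H: f ≈ √(H·N·c) = √(30200 × 2 × 0.013) = √785.20 ≈ 28.02 mm.
The +f correction barely moves this — solving exactly, f² + N·c·f − N·c·H = 0 ⇒ f = (−N·c + √((N·c)² + 4·N·c·H))/2 = (−0.026 + √3140.8)/2 ≈ 28.008 mm, so f ≈ 28.0 mm.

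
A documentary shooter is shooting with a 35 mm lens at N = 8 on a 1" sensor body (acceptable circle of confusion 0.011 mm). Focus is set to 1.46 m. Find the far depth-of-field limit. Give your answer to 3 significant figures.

1.63 m

Hyperfocal distance H = f²/(N·c) + f = 35²/(8 × 0.011) + 35 = 1225/0.088 + 35 ≈ 13955.5 mm ≈ 13.96 m.
Far limit Df = s·(H − f)/(H − s) = 1460 × (13955.5 − 35) / (13955.5 − 1460) = 1460 × 13920.5 / 12495.5 ≈ 1626.5 mm ≈ 1.63 m.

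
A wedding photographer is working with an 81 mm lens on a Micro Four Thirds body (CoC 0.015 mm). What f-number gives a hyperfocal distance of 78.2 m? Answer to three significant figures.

f/5.60

Rearrange H = f²/(N·c) + f for N: N = f² / ((H − f)·c).
N = 81² / ((78200 − 81) × 0.015) = 6561 / 1172 ≈ 5.60.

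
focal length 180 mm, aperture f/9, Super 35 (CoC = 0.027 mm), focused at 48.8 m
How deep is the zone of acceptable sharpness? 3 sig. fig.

Hyperfocal distance H = f²/(N·c) + f = 180²/(9 × 0.027) + 180 = 32400/0.243 + 180 ≈ 133513.3 mm ≈ 133.5 m.
Near limit Dn = s·(H − f)/(H + s − 2f) = 48800 × (133513.3 − 180) / (133513.3 + 48800 − 2 × 180) = 48800 × 133333.3 / 181953.3 ≈ 35760 mm.
Far limit Df = s·(H − f)/(H − s) = 48800 × (133513.3 − 180) / (133513.3 − 48800) = 48800 × 133333.3 / 84713.3 ≈ 76808 mm.
Depth of field = Df − Dn = 76808 − 35760 ≈ 41048 mm ≈ 41.0 m.

41.0 m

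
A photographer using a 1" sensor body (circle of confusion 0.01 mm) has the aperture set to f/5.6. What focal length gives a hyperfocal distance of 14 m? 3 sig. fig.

From H = f²/(N·c) + f, with f ≪ H: f ≈ √(H·N·c) = √(14000 × 5.6 × 0.01) = √784.00 ≈ 28.00 mm.
The +f correction barely moves this — solving exactly, f² + N·c·f − N·c·H = 0 ⇒ f = (−N·c + √((N·c)² + 4·N·c·H))/2 = (−0.056 + √3136.0)/2 ≈ 27.972 mm, so f ≈ 28.0 mm.

28.0 mm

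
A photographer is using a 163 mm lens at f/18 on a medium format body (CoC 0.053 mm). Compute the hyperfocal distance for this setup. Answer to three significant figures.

Hyperfocal distance H = f²/(N·c) + f = 163²/(18 × 0.053) + 163 = 26569/0.954 + 163 ≈ 28013.1 mm ≈ 28.0 m.

28.0 m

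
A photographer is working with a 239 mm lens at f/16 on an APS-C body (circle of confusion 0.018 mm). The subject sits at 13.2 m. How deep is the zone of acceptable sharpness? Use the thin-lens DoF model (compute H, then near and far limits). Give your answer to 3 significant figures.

1.73 m

Hyperfocal distance H = f²/(N·c) + f = 239²/(16 × 0.018) + 239 = 57121/0.288 + 239 ≈ 198575.8 mm ≈ 198.6 m.
Near limit Dn = s·(H − f)/(H + s − 2f) = 13200 × (198575.8 − 239) / (198575.8 + 13200 − 2 × 239) = 13200 × 198336.8 / 211297.8 ≈ 12390.3 mm.
Far limit Df = s·(H − f)/(H − s) = 13200 × (198575.8 − 239) / (198575.8 − 13200) = 13200 × 198336.8 / 185375.8 ≈ 14122.9 mm.
Depth of field = Df − Dn = 14122.9 − 12390.3 ≈ 1732.6 mm ≈ 1.73 m.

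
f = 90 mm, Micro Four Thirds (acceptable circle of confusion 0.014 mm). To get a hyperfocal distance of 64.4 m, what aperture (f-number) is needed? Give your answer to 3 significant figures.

f/9

Rearrange H = f²/(N·c) + f for N: N = f² / ((H − f)·c).
N = 90² / ((64400 − 90) × 0.014) = 8100 / 900.3 ≈ 9.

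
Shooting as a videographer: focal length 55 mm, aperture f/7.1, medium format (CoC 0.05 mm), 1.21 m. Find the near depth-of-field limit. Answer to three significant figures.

1.07 m

Hyperfocal distance H = f²/(N·c) + f = 55²/(7.1 × 0.05) + 55 = 3025/0.355 + 55 ≈ 8576.1 mm ≈ 8.576 m.
Near limit Dn = s·(H − f)/(H + s − 2f) = 1210 × (8576.1 − 55) / (8576.1 + 1210 − 2 × 55) = 1210 × 8521.1 / 9676.1 ≈ 1065.6 mm ≈ 1.07 m.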